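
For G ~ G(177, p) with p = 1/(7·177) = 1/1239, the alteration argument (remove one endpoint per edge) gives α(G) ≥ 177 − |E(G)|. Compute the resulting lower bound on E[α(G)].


E[|E(G)|] = C(177, 2)·p = 15576 · (1/1239) = 88/7.
E[α(G)] ≥ n − E[|E(G)|] = 177 − 88/7 = 1151/7.
Numerically: ≈ 164.429.
(This is only a lower bound; the true E[α(G)] may be larger.)

E[α(G)] ≥ 1151/7 ≈ 164.429.


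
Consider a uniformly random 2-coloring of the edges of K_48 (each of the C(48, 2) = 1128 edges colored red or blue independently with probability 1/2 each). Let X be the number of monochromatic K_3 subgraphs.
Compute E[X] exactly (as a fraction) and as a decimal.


Let X = Σ_S X_S over the C(48, 3) = 17296 subsets S of size 3, where X_S = 1 if the K_3 on S is monochromatic.
For a fixed S, the K_3 on S has C(3, 2) = 3 edges. P[all 3 edges red] = (1/2)^3, and likewise for blue, so P[monochromatic] = 2·(1/2)^3 = 2^{1 − 3} = 1/4.
Summing: E[X] = C(48, 3) · 2^{1 − 3} = 17296 · 1/4 = 4324.
Numerically: E[X] ≈ 4324.0000.

E[X] = C(48,3)·2^(1−C(3,2)) = 4324 ≈ 4324.0000.


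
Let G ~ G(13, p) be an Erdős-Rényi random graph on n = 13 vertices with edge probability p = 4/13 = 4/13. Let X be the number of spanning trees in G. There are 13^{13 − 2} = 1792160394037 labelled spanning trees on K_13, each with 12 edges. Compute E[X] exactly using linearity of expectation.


K_13 has 13^{13 − 2} = 1792160394037 labelled spanning trees.
For each such spanning tree H, let X_H = 1 if all 12 edges of H are present in G. Then P[X_H = 1] = p^{12} = (4/13)^{12} = 16777216/23298085122481.
Summing the indicators: E[X] = Σ_H E[X_H] = 1792160394037 · p^{12} = 1792160394037 · 16777216/23298085122481 = 16777216/13.
Numerically: E[X] ≈ 1.29056e+06.

E[X] = 1792160394037 · (4/13)^{12} = 16777216/13 ≈ 1.29056e+06.


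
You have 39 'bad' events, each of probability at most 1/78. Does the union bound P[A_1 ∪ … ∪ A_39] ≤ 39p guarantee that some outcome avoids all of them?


Union bound: P[∪_{i=1}^{39} A_i] ≤ Σ_i P[A_i] ≤ 39·p = 39·(1/78) = 1/2.
Numerically: 1/2 ≈ 0.500000.
Is 1/2 < 1? YES.
Since P[∪ A_i] ≤ 1/2 < 1, the complement has P[∩ A_i^c] ≥ 1 − 1/2 = 1/2 > 0, so some outcome avoids every A_i.

39·p = 1/2 ≈ 0.500000; existence CERTIFIED by the union bound.


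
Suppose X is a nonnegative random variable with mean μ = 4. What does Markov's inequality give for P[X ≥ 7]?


μ = E[X] = 4, a = 7.
Markov: P[X ≥ 7] ≤ μ/a = (4)/7 = 4/7.
Numerically: ≈ 0.57143.
(Since a = 7 > μ = 4.00000, the bound 4/7 is < 1 and informative.)

P[X ≥ 7] ≤ 4/7 ≈ 0.57143.


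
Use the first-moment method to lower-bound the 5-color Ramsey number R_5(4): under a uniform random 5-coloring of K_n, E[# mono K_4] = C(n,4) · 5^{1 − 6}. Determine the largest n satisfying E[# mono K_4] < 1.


We need C(n, 4) · 5^{1 − 6} < 1, i.e. C(n, 4) < 5^{6 − 1} = 3125.
Check values of n near the boundary:
  n = 16: C(16, 4) = 1820; 1820 < 3125? YES
  n = 17: C(17, 4) = 2380; 2380 < 3125? YES
  n = 18: C(18, 4) = 3060; 3060 < 3125? YES
  n = 19: C(19, 4) = 3876; 3876 < 3125? NO
The largest n with C(n, 4) < 3125 is n = 18 (where E[X] = 612/625 ≈ 0.979). Hence R_5(4) > 18, i.e. R_5(4) ≥ 19.

Largest n = 18; hence R_5(4) > 18.


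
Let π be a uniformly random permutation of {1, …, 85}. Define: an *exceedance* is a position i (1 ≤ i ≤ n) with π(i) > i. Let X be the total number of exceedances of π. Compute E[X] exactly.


Write X = Σ_{i=1}^{85} X_i, where X_i = 1_{π(i) > i}.
For each fixed i, π(i) is uniform over {1, …, 85} (marginal of a uniform permutation), so P[π(i) > i] = (n − i)/n. Summing: Σ_{i=1}^{85} (n − i)/n = (0 + 1 + … + 84)/85 = 85(85 − 1)/(2·85) = (85 − 1)/2.
Hence E[X] = Σ_{i=1}^{85} (85 − i)/85 = 42 ≈ 42.000.

E[X] = 42 = 42.000.


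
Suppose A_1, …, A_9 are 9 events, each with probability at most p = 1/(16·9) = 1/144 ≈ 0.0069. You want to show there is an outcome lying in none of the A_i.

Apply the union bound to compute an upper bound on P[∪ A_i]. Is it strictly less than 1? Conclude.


Union bound: P[∪_{i=1}^{9} A_i] ≤ Σ_i P[A_i] ≤ 9·p = 9·(1/144) = 1/16.
Numerically: 1/16 ≈ 0.0625.
Is 1/16 < 1? YES.
Since P[∪ A_i] ≤ 1/16 < 1, the complement has P[∩ A_i^c] ≥ 1 − 1/16 = 15/16 > 0, so some outcome avoids every A_i.

9·p = 1/16 ≈ 0.0625; existence CERTIFIED by the union bound.


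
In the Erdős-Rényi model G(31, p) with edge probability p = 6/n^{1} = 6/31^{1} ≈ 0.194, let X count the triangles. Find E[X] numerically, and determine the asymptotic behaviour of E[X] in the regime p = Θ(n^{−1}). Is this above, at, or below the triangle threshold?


Number of potential triangles: C(31, 3) = 4495.
Each occurs with probability p³ ≈ (0.194)³ ≈ 7.25051e-03.
By linearity: E[X] = C(31, 3)·p³ ≈ 4495 · 7.25051e-03 ≈ 32.591.
Here α = 1, so p = 6/n is exactly at the triangle threshold p ~ 1/n. Asymptotically E[X] → c³/6 = 6³/6 = 36 ≈ 36.000, a bounded constant. In this regime the triangle count is asymptotically Poisson(c³/6).

E[X] ≈ 32.591; in regime p = Θ(1/n^{1}) E[X] stays bounded (at the triangle threshold p ~ 1/n).


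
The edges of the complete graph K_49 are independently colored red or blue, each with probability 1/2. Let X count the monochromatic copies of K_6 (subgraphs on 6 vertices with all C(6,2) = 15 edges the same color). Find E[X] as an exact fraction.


Let X = Σ_S X_S over the C(49, 6) = 13983816 subsets S of size 6, where X_S = 1 if the K_6 on S is monochromatic.
For a fixed S, the K_6 on S has C(6, 2) = 15 edges. P[all 15 edges red] = (1/2)^15, and likewise for blue, so P[monochromatic] = 2·(1/2)^15 = 2^{1 − 15} = 1/16384.
Summing: E[X] = C(49, 6) · 2^{1 − 15} = 13983816 · 1/16384 = 1747977/2048.
Numerically: E[X] ≈ 853.5044.

E[X] = C(49,6)·2^(1−C(6,2)) = 1747977/2048 ≈ 853.5044.


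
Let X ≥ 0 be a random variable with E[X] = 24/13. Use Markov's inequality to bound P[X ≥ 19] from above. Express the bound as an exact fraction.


μ = E[X] = 24/13, a = 19.
Markov: P[X ≥ 19] ≤ μ/a = (24/13)/19 = 24/247.
Numerically: ≈ 0.0972.
(Since a = 19 > μ = 1.8462, the bound 24/247 is < 1 and informative.)

P[X ≥ 19] ≤ 24/247 ≈ 0.0972.


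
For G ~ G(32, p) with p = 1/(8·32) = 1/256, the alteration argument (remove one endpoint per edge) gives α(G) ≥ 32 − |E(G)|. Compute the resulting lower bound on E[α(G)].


E[|E(G)|] = C(32, 2)·p = 496 · (1/256) = 31/16.
E[α(G)] ≥ n − E[|E(G)|] = 32 − 31/16 = 481/16.
Numerically: ≈ 30.062500.
(This is only a lower bound; the true E[α(G)] may be larger.)

E[α(G)] ≥ 481/16 ≈ 30.062500.


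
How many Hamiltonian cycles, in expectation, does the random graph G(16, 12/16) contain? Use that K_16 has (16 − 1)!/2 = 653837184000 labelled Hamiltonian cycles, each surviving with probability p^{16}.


K_16 has (16 − 1)!/2 = 653837184000 labelled Hamiltonian cycles.
For each such Hamiltonian cycle H, let X_H = 1 if all 16 edges of H are present in G. Then P[X_H = 1] = p^{16} = (3/4)^{16} = 43046721/4294967296.
By linearity: E[X] = Σ_H E[X_H] = 653837184000 · p^{16} = 653837184000 · 43046721/4294967296 = 27485885585032875/4194304.
Numerically: E[X] ≈ 6.5531e+09.

E[X] = 653837184000 · (3/4)^{16} = 27485885585032875/4194304 ≈ 6.5531e+09.


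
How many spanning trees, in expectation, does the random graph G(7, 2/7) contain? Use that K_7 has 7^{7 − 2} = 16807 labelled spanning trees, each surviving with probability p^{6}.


K_7 has 7^{7 − 2} = 16807 labelled spanning trees.
For each such spanning tree H, let X_H = 1 if all 6 edges of H are present in G. Then P[X_H = 1] = p^{6} = (2/7)^{6} = 64/117649.
By linearity: E[X] = Σ_H E[X_H] = 16807 · p^{6} = 16807 · 64/117649 = 64/7.
Numerically: E[X] ≈ 9.143.

E[X] = 16807 · (2/7)^{6} = 64/7 ≈ 9.143.


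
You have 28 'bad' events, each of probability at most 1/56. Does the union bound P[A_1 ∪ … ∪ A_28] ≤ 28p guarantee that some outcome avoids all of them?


Union bound: P[∪_{i=1}^{28} A_i] ≤ Σ_i P[A_i] ≤ 28·p = 28·(1/56) = 1/2.
Numerically: 1/2 ≈ 0.5000000.
Is 1/2 < 1? YES.
Since P[∪ A_i] ≤ 1/2 < 1, the complement has P[∩ A_i^c] ≥ 1 − 1/2 = 1/2 > 0, so some outcome avoids every A_i.

28·p = 1/2 ≈ 0.5000000; existence CERTIFIED by the union bound.


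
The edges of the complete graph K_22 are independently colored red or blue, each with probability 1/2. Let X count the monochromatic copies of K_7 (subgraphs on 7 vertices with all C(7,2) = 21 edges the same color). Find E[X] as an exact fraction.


Let X = Σ_S X_S over the C(22, 7) = 170544 subsets S of size 7, where X_S = 1 if the K_7 on S is monochromatic.
For a fixed S, the K_7 on S has C(7, 2) = 21 edges. P[all 21 edges red] = (1/2)^21, and likewise for blue, so P[monochromatic] = 2·(1/2)^21 = 2^{1 − 21} = 1/1048576.
Summing: E[X] = C(22, 7) · 2^{1 − 21} = 170544 · 1/1048576 = 10659/65536.
Numerically: E[X] ≈ 0.16264.

E[X] = C(22,7)·2^(1−C(7,2)) = 10659/65536 ≈ 0.16264.


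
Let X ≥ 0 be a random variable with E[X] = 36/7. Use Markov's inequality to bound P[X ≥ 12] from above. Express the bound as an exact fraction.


μ = E[X] = 36/7, a = 12.
Markov: P[X ≥ 12] ≤ μ/a = (36/7)/12 = 3/7.
Numerically: ≈ 0.429.
(Since a = 12 > μ = 5.143, the bound 3/7 is < 1 and informative.)

P[X ≥ 12] ≤ 3/7 ≈ 0.429.


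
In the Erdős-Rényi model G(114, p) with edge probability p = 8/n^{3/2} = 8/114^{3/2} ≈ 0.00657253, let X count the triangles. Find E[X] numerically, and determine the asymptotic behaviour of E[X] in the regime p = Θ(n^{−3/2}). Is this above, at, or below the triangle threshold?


Number of potential triangles: C(114, 3) = 240464.
Each occurs with probability p³ ≈ (0.00657253)³ ≈ 2.83921401e-07.
By linearity: E[X] = C(114, 3)·p³ ≈ 240464 · 2.83921401e-07 ≈ 0.068273.
Since α = 3/2 > 1, p = c/n^{3/2} = o(1/n) is below the triangle threshold p ~ 1/n. Asymptotically E[X] ~ (c³/6)·n^{3(1−α)} = (8³/6)·n^{-1.5} → 0, so by Markov's inequality G has no triangles w.h.p.

E[X] ≈ 0.068273; in regime p = Θ(1/n^{3/2}) E[X] tends to 0 (below the triangle threshold p ~ 1/n).


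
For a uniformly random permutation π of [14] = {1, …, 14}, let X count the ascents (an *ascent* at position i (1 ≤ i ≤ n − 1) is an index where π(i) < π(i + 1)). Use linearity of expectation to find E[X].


Write X = Σ X_I over i = 1, …, 13, with X_I the indicator of one ascent.
There are 13 indicators.
For each fixed i, the pair (π(i), π(i+1)) is a uniformly random ordered pair of distinct values from {1, …, 14}; by symmetry P[π(i) < π(i+1)] = 1/2.
By linearity: E[X] = 13 · (1/2) = (14 − 1) · (1/2) = 13/2 ≈ 6.50000.

E[X] = 13/2 = 6.50000.


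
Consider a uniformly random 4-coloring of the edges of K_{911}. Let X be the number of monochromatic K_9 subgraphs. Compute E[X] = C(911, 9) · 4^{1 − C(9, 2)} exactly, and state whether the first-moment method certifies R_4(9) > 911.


E[X] = C(911, 9) · 4^{1 − 36} = 1144686900492291197405 · 4^{−35} = 1144686900492291197405/1180591620717411303424.
As a reduced fraction: E[X] = 1144686900492291197405/1180591620717411303424 ≈ 0.9696.
Is E[X] < 1? YES.
Since E[X] < 1, there exists a 4-coloring of K_{911} with no monochromatic K_9; hence R_4(9) > 911.

E[X] = 1144686900492291197405/1180591620717411303424 ≈ 0.9696; E[X] < 1, so R_4(9) > 911.


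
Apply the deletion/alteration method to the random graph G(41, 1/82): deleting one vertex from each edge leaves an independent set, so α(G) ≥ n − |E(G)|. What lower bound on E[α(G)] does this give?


E[|E(G)|] = C(41, 2)·p = 820 · (1/82) = 10.
E[α(G)] ≥ n − E[|E(G)|] = 41 − 10 = 31.
Numerically: ≈ 31.0000.
(This is only a lower bound; the true E[α(G)] may be larger.)

E[α(G)] ≥ 31 ≈ 31.0000.


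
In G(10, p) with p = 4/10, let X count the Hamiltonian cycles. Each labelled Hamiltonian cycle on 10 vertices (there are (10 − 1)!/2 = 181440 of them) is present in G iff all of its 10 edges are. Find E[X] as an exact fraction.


K_10 has (10 − 1)!/2 = 181440 labelled Hamiltonian cycles.
For each such Hamiltonian cycle H, let X_H = 1 if all 10 edges of H are present in G. Then P[X_H = 1] = p^{10} = (2/5)^{10} = 1024/9765625.
Summing the indicators: E[X] = Σ_H E[X_H] = 181440 · p^{10} = 181440 · 1024/9765625 = 37158912/1953125.
Numerically: E[X] ≈ 19.025.

E[X] = 181440 · (2/5)^{10} = 37158912/1953125 ≈ 19.025.


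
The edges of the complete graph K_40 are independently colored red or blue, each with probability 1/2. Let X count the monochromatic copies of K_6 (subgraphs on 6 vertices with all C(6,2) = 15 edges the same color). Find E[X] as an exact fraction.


Let X = Σ_S X_S over the C(40, 6) = 3838380 subsets S of size 6, where X_S = 1 if the K_6 on S is monochromatic.
For a fixed S, the K_6 on S has C(6, 2) = 15 edges. P[all 15 edges red] = (1/2)^15, and likewise for blue, so P[monochromatic] = 2·(1/2)^15 = 2^{1 − 15} = 1/16384.
Summing: E[X] = C(40, 6) · 2^{1 − 15} = 3838380 · 1/16384 = 959595/4096.
Numerically: E[X] ≈ 234.2761.

E[X] = C(40,6)·2^(1−C(6,2)) = 959595/4096 ≈ 234.2761.


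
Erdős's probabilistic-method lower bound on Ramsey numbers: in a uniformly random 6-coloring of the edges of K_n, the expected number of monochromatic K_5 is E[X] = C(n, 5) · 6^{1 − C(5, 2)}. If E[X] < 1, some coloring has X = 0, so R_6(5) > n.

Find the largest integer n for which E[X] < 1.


We need C(n, 5) · 6^{1 − 10} < 1, i.e. C(n, 5) < 6^{10 − 1} = 10077696.
Check values of n near the boundary:
  n = 61: C(61, 5) = 5949147; 5949147 < 10077696? YES
  n = 62: C(62, 5) = 6471002; 6471002 < 10077696? YES
  n = 63: C(63, 5) = 7028847; 7028847 < 10077696? YES
  n = 64: C(64, 5) = 7624512; 7624512 < 10077696? YES
  n = 65: C(65, 5) = 8259888; 8259888 < 10077696? YES
  n = 66: C(66, 5) = 8936928; 8936928 < 10077696? YES
  n = 67: C(67, 5) = 9657648; 9657648 < 10077696? YES
  n = 68: C(68, 5) = 10424128; 10424128 < 10077696? NO
  n = 69: C(69, 5) = 11238513; 11238513 < 10077696? NO
  n = 70: C(70, 5) = 12103014; 12103014 < 10077696? NO
The largest n with C(n, 5) < 10077696 is n = 67 (where E[X] = 67067/69984 ≈ 0.95832). Hence R_6(5) > 67, i.e. R_6(5) ≥ 68.

Largest n = 67; hence R_6(5) > 67.


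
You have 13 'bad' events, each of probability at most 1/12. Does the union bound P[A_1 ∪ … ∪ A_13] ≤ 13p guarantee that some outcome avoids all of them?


Union bound: P[∪_{i=1}^{13} A_i] ≤ Σ_i P[A_i] ≤ 13·p = 13·(1/12) = 13/12.
Numerically: 13/12 ≈ 1.0833333.
Is 13/12 < 1? NO.
Since the bound 13/12 is ≥ 1, the union bound is uninformative here; it does NOT by itself certify existence.

13·p = 13/12 ≈ 1.0833333; existence NOT certified by the union bound.


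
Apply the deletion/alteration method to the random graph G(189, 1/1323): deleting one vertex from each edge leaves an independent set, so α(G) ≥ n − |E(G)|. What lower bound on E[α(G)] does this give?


E[|E(G)|] = C(189, 2)·p = 17766 · (1/1323) = 94/7.
E[α(G)] ≥ n − E[|E(G)|] = 189 − 94/7 = 1229/7.
Numerically: ≈ 175.57143.
(This is only a lower bound; the true E[α(G)] may be larger.)

E[α(G)] ≥ 1229/7 ≈ 175.57143.


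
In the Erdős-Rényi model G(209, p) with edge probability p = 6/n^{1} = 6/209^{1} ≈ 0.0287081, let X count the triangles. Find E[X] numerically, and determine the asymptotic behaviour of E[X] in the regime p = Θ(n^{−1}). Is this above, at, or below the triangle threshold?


Number of potential triangles: C(209, 3) = 1499784.
Each occurs with probability p³ ≈ (0.0287081)³ ≈ 2.36600083e-05.
By linearity: E[X] = C(209, 3)·p³ ≈ 1499784 · 2.36600083e-05 ≈ 35.484902.
Here α = 1, so p = 6/n is exactly at the triangle threshold p ~ 1/n. Asymptotically E[X] → c³/6 = 6³/6 = 36 ≈ 36.000000, a bounded constant. In this regime the triangle count is asymptotically Poisson(c³/6).

E[X] ≈ 35.484902; in regime p = Θ(1/n^{1}) E[X] stays bounded (at the triangle threshold p ~ 1/n).


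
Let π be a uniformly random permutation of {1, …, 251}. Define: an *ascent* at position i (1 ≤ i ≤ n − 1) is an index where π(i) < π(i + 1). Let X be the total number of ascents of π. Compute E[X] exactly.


Write X = Σ X_I over i = 1, …, 250, with X_I the indicator of one ascent.
There are 250 indicators.
For each fixed i, the pair (π(i), π(i+1)) is a uniformly random ordered pair of distinct values from {1, …, 251}; by symmetry P[π(i) < π(i+1)] = 1/2.
By linearity: E[X] = 250 · (1/2) = (251 − 1) · (1/2) = 125 ≈ 125.000000.

E[X] = 125 = 125.000000.


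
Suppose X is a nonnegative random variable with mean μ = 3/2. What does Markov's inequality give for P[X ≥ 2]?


μ = E[X] = 3/2, a = 2.
Markov: P[X ≥ 2] ≤ μ/a = (3/2)/2 = 3/4.
Numerically: ≈ 0.75000.
(Since a = 2 > μ = 1.50000, the bound 3/4 is < 1 and informative.)

P[X ≥ 2] ≤ 3/4 ≈ 0.75000.


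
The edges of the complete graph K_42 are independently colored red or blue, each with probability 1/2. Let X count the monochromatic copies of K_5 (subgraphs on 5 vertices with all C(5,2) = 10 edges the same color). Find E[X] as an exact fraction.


Let X = Σ_S X_S over the C(42, 5) = 850668 subsets S of size 5, where X_S = 1 if the K_5 on S is monochromatic.
For a fixed S, the K_5 on S has C(5, 2) = 10 edges. P[all 10 edges red] = (1/2)^10, and likewise for blue, so P[monochromatic] = 2·(1/2)^10 = 2^{1 − 10} = 1/512.
By linearity: E[X] = C(42, 5) · 2^{1 − 10} = 850668 · 1/512 = 212667/128.
Numerically: E[X] ≈ 1661.4609.

E[X] = C(42,5)·2^(1−C(5,2)) = 212667/128 ≈ 1661.4609.


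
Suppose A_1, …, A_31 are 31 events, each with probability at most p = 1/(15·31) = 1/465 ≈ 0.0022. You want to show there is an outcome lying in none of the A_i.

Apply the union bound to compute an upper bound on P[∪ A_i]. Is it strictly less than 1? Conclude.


Union bound: P[∪_{i=1}^{31} A_i] ≤ Σ_i P[A_i] ≤ 31·p = 31·(1/465) = 1/15.
Numerically: 1/15 ≈ 0.0667.
Is 1/15 < 1? YES.
Since P[∪ A_i] ≤ 1/15 < 1, the complement has P[∩ A_i^c] ≥ 1 − 1/15 = 14/15 > 0, so some outcome avoids every A_i.

31·p = 1/15 ≈ 0.0667; existence CERTIFIED by the union bound.


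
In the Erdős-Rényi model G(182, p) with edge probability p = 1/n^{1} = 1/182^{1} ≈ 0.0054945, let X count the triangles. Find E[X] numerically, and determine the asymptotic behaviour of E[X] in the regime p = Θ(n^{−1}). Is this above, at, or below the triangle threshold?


Number of potential triangles: C(182, 3) = 988260.
Each occurs with probability p³ ≈ (0.0054945)³ ≈ 1.6587687e-07.
By linearity: E[X] = C(182, 3)·p³ ≈ 988260 · 1.6587687e-07 ≈ 0.16393.
Here α = 1, so p = 1/n is exactly at the triangle threshold p ~ 1/n. Asymptotically E[X] → c³/6 = 1³/6 = 1/6 ≈ 0.16667, a bounded constant. In this regime the triangle count is asymptotically Poisson(c³/6).

E[X] ≈ 0.16393; in regime p = Θ(1/n^{1}) E[X] stays bounded (at the triangle threshold p ~ 1/n).


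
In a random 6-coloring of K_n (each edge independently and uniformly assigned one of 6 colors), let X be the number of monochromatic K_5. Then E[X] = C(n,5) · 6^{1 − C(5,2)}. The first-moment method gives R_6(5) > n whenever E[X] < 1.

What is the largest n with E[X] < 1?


We need C(n, 5) · 6^{1 − 10} < 1, i.e. C(n, 5) < 6^{10 − 1} = 10077696.
Check values of n near the boundary:
  n = 63: C(63, 5) = 7028847; 7028847 < 10077696? YES
  n = 64: C(64, 5) = 7624512; 7624512 < 10077696? YES
  n = 65: C(65, 5) = 8259888; 8259888 < 10077696? YES
  n = 66: C(66, 5) = 8936928; 8936928 < 10077696? YES
  n = 67: C(67, 5) = 9657648; 9657648 < 10077696? YES
  n = 68: C(68, 5) = 10424128; 10424128 < 10077696? NO
  n = 69: C(69, 5) = 11238513; 11238513 < 10077696? NO
  n = 70: C(70, 5) = 12103014; 12103014 < 10077696? NO
The largest n with C(n, 5) < 10077696 is n = 67 (where E[X] = 67067/69984 ≈ 0.9583). Hence R_6(5) > 67, i.e. R_6(5) ≥ 68.

Largest n = 67; hence R_6(5) > 67.


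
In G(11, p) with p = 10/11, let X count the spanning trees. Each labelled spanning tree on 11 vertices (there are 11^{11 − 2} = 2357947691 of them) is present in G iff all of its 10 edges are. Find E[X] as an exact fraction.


K_11 has 11^{11 − 2} = 2357947691 labelled spanning trees.
For each such spanning tree H, let X_H = 1 if all 10 edges of H are present in G. Then P[X_H = 1] = p^{10} = (10/11)^{10} = 10000000000/25937424601.
Summing the indicators: E[X] = Σ_H E[X_H] = 2357947691 · p^{10} = 2357947691 · 10000000000/25937424601 = 10000000000/11.
Numerically: E[X] ≈ 9.091e+08.

E[X] = 2357947691 · (10/11)^{10} = 10000000000/11 ≈ 9.091e+08.


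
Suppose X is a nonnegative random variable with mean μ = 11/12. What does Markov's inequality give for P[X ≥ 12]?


μ = E[X] = 11/12, a = 12.
Markov: P[X ≥ 12] ≤ μ/a = (11/12)/12 = 11/144.
Numerically: ≈ 0.07639.
(Since a = 12 > μ = 0.91667, the bound 11/144 is < 1 and informative.)

P[X ≥ 12] ≤ 11/144 ≈ 0.07639.


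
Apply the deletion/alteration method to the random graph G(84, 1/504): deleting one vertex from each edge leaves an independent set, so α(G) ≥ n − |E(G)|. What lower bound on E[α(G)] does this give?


E[|E(G)|] = C(84, 2)·p = 3486 · (1/504) = 83/12.
E[α(G)] ≥ n − E[|E(G)|] = 84 − 83/12 = 925/12.
Numerically: ≈ 77.0833.
(This is only a lower bound; the true E[α(G)] may be larger.)

E[α(G)] ≥ 925/12 ≈ 77.0833.


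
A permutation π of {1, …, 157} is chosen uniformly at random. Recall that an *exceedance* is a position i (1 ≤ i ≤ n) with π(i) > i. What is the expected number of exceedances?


Write X = Σ_{i=1}^{157} X_i, where X_i = 1_{π(i) > i}.
For each fixed i, π(i) is uniform over {1, …, 157} (marginal of a uniform permutation), so P[π(i) > i] = (n − i)/n. Summing: Σ_{i=1}^{157} (n − i)/n = (0 + 1 + … + 156)/157 = 157(157 − 1)/(2·157) = (157 − 1)/2.
Hence E[X] = Σ_{i=1}^{157} (157 − i)/157 = 78 ≈ 78.000000.

E[X] = 78 = 78.000000.


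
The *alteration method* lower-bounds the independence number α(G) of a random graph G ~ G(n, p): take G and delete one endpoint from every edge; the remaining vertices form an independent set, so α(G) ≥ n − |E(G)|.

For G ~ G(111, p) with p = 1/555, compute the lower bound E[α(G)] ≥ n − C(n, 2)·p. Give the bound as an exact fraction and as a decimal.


E[|E(G)|] = C(111, 2)·p = 6105 · (1/555) = 11.
E[α(G)] ≥ n − E[|E(G)|] = 111 − 11 = 100.
Numerically: ≈ 100.000.
(This is only a lower bound; the true E[α(G)] may be larger.)

E[α(G)] ≥ 100 ≈ 100.000.


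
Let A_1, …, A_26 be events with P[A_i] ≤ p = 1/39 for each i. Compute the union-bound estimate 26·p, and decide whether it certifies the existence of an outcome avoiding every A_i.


Union bound: P[∪_{i=1}^{26} A_i] ≤ Σ_i P[A_i] ≤ 26·p = 26·(1/39) = 2/3.
Numerically: 2/3 ≈ 0.6667.
Is 2/3 < 1? YES.
Since P[∪ A_i] ≤ 2/3 < 1, the complement has P[∩ A_i^c] ≥ 1 − 2/3 = 1/3 > 0, so some outcome avoids every A_i.

26·p = 2/3 ≈ 0.6667; existence CERTIFIED by the union bound.


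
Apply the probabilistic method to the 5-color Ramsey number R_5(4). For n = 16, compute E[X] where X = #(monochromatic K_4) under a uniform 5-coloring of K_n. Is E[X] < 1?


E[X] = C(16, 4) · 5^{1 − 6} = 1820 · 5^{−5} = 1820/3125.
As a reduced fraction: E[X] = 364/625 ≈ 0.582.
Is E[X] < 1? YES.
Since E[X] < 1, there exists a 5-coloring of K_{16} with no monochromatic K_4; hence R_5(4) > 16.

E[X] = 364/625 ≈ 0.582; E[X] < 1, so R_5(4) > 16.


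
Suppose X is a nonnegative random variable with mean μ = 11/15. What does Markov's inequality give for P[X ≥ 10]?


μ = E[X] = 11/15, a = 10.
Markov: P[X ≥ 10] ≤ μ/a = (11/15)/10 = 11/150.
Numerically: ≈ 0.073.
(Since a = 10 > μ = 0.733, the bound 11/150 is < 1 and informative.)

P[X ≥ 10] ≤ 11/150 ≈ 0.073.


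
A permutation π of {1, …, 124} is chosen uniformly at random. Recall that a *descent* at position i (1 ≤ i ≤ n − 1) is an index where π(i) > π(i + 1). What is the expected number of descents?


Write X = Σ X_I over i = 1, …, 123, with X_I the indicator of one descent.
There are 123 indicators.
For each fixed i, the pair (π(i), π(i+1)) is a uniformly random ordered pair of distinct values from {1, …, 124}; by symmetry P[π(i) > π(i+1)] = 1/2.
By linearity: E[X] = 123 · (1/2) = (124 − 1) · (1/2) = 123/2 ≈ 61.500000.

E[X] = 123/2 = 61.500000.


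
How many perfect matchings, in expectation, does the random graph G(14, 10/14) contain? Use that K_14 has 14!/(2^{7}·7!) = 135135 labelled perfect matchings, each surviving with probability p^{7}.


K_14 has 14!/(2^{7}·7!) = 135135 labelled perfect matchings.
For each such perfect matching H, let X_H = 1 if all 7 edges of H are present in G. Then P[X_H = 1] = p^{7} = (5/7)^{7} = 78125/823543.
Summing the indicators: E[X] = Σ_H E[X_H] = 135135 · p^{7} = 135135 · 78125/823543 = 1508203125/117649.
Numerically: E[X] ≈ 12819.5.

E[X] = 135135 · (5/7)^{7} = 1508203125/117649 ≈ 12819.5.


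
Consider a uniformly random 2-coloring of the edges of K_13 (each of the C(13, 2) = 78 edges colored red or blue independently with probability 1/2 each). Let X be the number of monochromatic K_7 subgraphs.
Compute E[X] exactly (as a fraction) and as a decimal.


Let X = Σ_S X_S over the C(13, 7) = 1716 subsets S of size 7, where X_S = 1 if the K_7 on S is monochromatic.
For a fixed S, the K_7 on S has C(7, 2) = 21 edges. P[all 21 edges red] = (1/2)^21, and likewise for blue, so P[monochromatic] = 2·(1/2)^21 = 2^{1 − 21} = 1/1048576.
Summing: E[X] = C(13, 7) · 2^{1 − 21} = 1716 · 1/1048576 = 429/262144.
Numerically: E[X] ≈ 0.0016.

E[X] = C(13,7)·2^(1−C(7,2)) = 429/262144 ≈ 0.0016.


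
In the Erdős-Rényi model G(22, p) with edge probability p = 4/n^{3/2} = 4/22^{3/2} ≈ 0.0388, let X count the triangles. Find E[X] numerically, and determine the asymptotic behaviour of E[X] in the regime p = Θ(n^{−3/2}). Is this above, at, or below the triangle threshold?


Number of potential triangles: C(22, 3) = 1540.
Each occurs with probability p³ ≈ (0.0388)³ ≈ 5.82476e-05.
By linearity: E[X] = C(22, 3)·p³ ≈ 1540 · 5.82476e-05 ≈ 0.090.
Since α = 3/2 > 1, p = c/n^{3/2} = o(1/n) is below the triangle threshold p ~ 1/n. Asymptotically E[X] ~ (c³/6)·n^{3(1−α)} = (4³/6)·n^{-1.5} → 0, so by Markov's inequality G has no triangles w.h.p.

E[X] ≈ 0.090; in regime p = Θ(1/n^{3/2}) E[X] tends to 0 (below the triangle threshold p ~ 1/n).


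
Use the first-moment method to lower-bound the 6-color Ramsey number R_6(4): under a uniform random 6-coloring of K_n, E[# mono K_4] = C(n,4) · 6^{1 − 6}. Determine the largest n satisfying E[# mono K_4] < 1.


We need C(n, 4) · 6^{1 − 6} < 1, i.e. C(n, 4) < 6^{6 − 1} = 7776.
Check values of n near the boundary:
  n = 16: C(16, 4) = 1820; 1820 < 7776? YES
  n = 17: C(17, 4) = 2380; 2380 < 7776? YES
  n = 18: C(18, 4) = 3060; 3060 < 7776? YES
  n = 19: C(19, 4) = 3876; 3876 < 7776? YES
  n = 20: C(20, 4) = 4845; 4845 < 7776? YES
  n = 21: C(21, 4) = 5985; 5985 < 7776? YES
  n = 22: C(22, 4) = 7315; 7315 < 7776? YES
  n = 23: C(23, 4) = 8855; 8855 < 7776? NO
The largest n with C(n, 4) < 7776 is n = 22 (where E[X] = 7315/7776 ≈ 0.940715). Hence R_6(4) > 22, i.e. R_6(4) ≥ 23.

Largest n = 22; hence R_6(4) > 22.


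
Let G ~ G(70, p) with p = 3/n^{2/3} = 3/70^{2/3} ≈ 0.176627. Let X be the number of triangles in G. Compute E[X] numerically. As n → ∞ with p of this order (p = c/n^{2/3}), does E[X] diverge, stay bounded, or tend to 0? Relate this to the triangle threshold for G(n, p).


Number of potential triangles: C(70, 3) = 54740.
Each occurs with probability p³ ≈ (0.176627)³ ≈ 5.51020408e-03.
By linearity: E[X] = C(70, 3)·p³ ≈ 54740 · 5.51020408e-03 ≈ 301.628571.
Since α = 2/3 < 1, p = c/n^{2/3} ≫ 1/n is above the triangle threshold p ~ 1/n. Asymptotically E[X] ~ (c³/6)·n^{3(1−α)} = (3³/6)·n^{1} → ∞; triangles are abundant w.h.p.

E[X] ≈ 301.628571; in regime p = Θ(1/n^{2/3}) E[X] diverges (above the triangle threshold p ~ 1/n).


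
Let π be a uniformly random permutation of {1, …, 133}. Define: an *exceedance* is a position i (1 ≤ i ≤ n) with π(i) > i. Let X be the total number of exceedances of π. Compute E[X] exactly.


Write X = Σ_{i=1}^{133} X_i, where X_i = 1_{π(i) > i}.
For each fixed i, π(i) is uniform over {1, …, 133} (marginal of a uniform permutation), so P[π(i) > i] = (n − i)/n. Summing: Σ_{i=1}^{133} (n − i)/n = (0 + 1 + … + 132)/133 = 133(133 − 1)/(2·133) = (133 − 1)/2.
Hence E[X] = Σ_{i=1}^{133} (133 − i)/133 = 66 ≈ 66.000.

E[X] = 66 = 66.000.


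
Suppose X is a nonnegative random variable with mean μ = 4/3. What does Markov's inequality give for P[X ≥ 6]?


μ = E[X] = 4/3, a = 6.
Markov: P[X ≥ 6] ≤ μ/a = (4/3)/6 = 2/9.
Numerically: ≈ 0.222222.
(Since a = 6 > μ = 1.333333, the bound 2/9 is < 1 and informative.)

P[X ≥ 6] ≤ 2/9 ≈ 0.222222.


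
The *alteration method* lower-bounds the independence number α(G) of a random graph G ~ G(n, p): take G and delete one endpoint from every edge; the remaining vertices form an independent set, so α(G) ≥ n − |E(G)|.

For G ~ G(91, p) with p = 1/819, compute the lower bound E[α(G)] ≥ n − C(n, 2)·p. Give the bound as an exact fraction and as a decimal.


E[|E(G)|] = C(91, 2)·p = 4095 · (1/819) = 5.
E[α(G)] ≥ n − E[|E(G)|] = 91 − 5 = 86.
Numerically: ≈ 86.000000.
(This is only a lower bound; the true E[α(G)] may be larger.)

E[α(G)] ≥ 86 ≈ 86.000000.


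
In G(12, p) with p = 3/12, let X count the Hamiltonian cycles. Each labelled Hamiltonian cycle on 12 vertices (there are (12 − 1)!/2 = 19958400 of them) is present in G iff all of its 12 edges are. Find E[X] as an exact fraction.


K_12 has (12 − 1)!/2 = 19958400 labelled Hamiltonian cycles.
For each such Hamiltonian cycle H, let X_H = 1 if all 12 edges of H are present in G. Then P[X_H = 1] = p^{12} = (1/4)^{12} = 1/16777216.
By linearity of expectation: E[X] = Σ_H E[X_H] = 19958400 · p^{12} = 19958400 · 1/16777216 = 155925/131072.
Numerically: E[X] ≈ 1.1896.

E[X] = 19958400 · (1/4)^{12} = 155925/131072 ≈ 1.1896.


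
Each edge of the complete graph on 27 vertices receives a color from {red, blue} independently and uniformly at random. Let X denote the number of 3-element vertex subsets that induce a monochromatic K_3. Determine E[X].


Let X = Σ_S X_S over the C(27, 3) = 2925 subsets S of size 3, where X_S = 1 if the K_3 on S is monochromatic.
For a fixed S, the K_3 on S has C(3, 2) = 3 edges. P[all 3 edges red] = (1/2)^3, and likewise for blue, so P[monochromatic] = 2·(1/2)^3 = 2^{1 − 3} = 1/4.
Summing: E[X] = C(27, 3) · 2^{1 − 3} = 2925 · 1/4 = 2925/4.
Numerically: E[X] ≈ 731.2500.

E[X] = C(27,3)·2^(1−C(3,2)) = 2925/4 ≈ 731.2500.


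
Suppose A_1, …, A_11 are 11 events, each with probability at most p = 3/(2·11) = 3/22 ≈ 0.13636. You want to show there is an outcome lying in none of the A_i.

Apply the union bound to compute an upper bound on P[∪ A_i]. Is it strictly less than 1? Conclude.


Union bound: P[∪_{i=1}^{11} A_i] ≤ Σ_i P[A_i] ≤ 11·p = 11·(3/22) = 3/2.
Numerically: 3/2 ≈ 1.50000.
Is 3/2 < 1? NO.
Since the bound 3/2 is ≥ 1, the union bound is uninformative here; it does NOT by itself certify existence.

11·p = 3/2 ≈ 1.50000; existence NOT certified by the union bound.


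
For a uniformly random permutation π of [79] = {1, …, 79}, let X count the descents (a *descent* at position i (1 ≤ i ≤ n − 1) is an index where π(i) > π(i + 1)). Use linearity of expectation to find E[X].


Write X = Σ X_I over i = 1, …, 78, with X_I the indicator of one descent.
There are 78 indicators.
For each fixed i, the pair (π(i), π(i+1)) is a uniformly random ordered pair of distinct values from {1, …, 79}; by symmetry P[π(i) > π(i+1)] = 1/2.
By linearity: E[X] = 78 · (1/2) = (79 − 1) · (1/2) = 39 ≈ 39.0000.

E[X] = 39 = 39.0000.


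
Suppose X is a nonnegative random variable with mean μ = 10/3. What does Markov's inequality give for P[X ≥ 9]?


μ = E[X] = 10/3, a = 9.
Markov: P[X ≥ 9] ≤ μ/a = (10/3)/9 = 10/27.
Numerically: ≈ 0.370370.
(Since a = 9 > μ = 3.333333, the bound 10/27 is < 1 and informative.)

P[X ≥ 9] ≤ 10/27 ≈ 0.370370.


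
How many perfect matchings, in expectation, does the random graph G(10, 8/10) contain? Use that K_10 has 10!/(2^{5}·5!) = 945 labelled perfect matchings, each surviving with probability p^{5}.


K_10 has 10!/(2^{5}·5!) = 945 labelled perfect matchings.
For each such perfect matching H, let X_H = 1 if all 5 edges of H are present in G. Then P[X_H = 1] = p^{5} = (4/5)^{5} = 1024/3125.
Summing the indicators: E[X] = Σ_H E[X_H] = 945 · p^{5} = 945 · 1024/3125 = 193536/625.
Numerically: E[X] ≈ 309.7.

E[X] = 945 · (4/5)^{5} = 193536/625 ≈ 309.7.


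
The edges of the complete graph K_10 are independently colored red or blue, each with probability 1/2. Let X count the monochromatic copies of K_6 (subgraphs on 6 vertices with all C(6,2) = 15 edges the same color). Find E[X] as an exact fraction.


Let X = Σ_S X_S over the C(10, 6) = 210 subsets S of size 6, where X_S = 1 if the K_6 on S is monochromatic.
For a fixed S, the K_6 on S has C(6, 2) = 15 edges. P[all 15 edges red] = (1/2)^15, and likewise for blue, so P[monochromatic] = 2·(1/2)^15 = 2^{1 − 15} = 1/16384.
By linearity: E[X] = C(10, 6) · 2^{1 − 15} = 210 · 1/16384 = 105/8192.
Numerically: E[X] ≈ 0.0128.

E[X] = C(10,6)·2^(1−C(6,2)) = 105/8192 ≈ 0.0128.


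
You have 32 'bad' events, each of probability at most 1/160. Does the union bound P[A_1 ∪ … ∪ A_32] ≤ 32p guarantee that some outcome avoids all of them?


Union bound: P[∪_{i=1}^{32} A_i] ≤ Σ_i P[A_i] ≤ 32·p = 32·(1/160) = 1/5.
Numerically: 1/5 ≈ 0.20000.
Is 1/5 < 1? YES.
Since P[∪ A_i] ≤ 1/5 < 1, the complement has P[∩ A_i^c] ≥ 1 − 1/5 = 4/5 > 0, so some outcome avoids every A_i.

32·p = 1/5 ≈ 0.20000; existence CERTIFIED by the union bound.


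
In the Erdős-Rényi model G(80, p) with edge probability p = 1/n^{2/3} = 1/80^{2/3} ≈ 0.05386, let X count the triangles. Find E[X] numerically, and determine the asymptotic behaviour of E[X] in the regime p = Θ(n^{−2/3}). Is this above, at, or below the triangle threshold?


Number of potential triangles: C(80, 3) = 82160.
Each occurs with probability p³ ≈ (0.05386)³ ≈ 1.562500e-04.
By linearity: E[X] = C(80, 3)·p³ ≈ 82160 · 1.562500e-04 ≈ 12.8375.
Since α = 2/3 < 1, p = c/n^{2/3} ≫ 1/n is above the triangle threshold p ~ 1/n. Asymptotically E[X] ~ (c³/6)·n^{3(1−α)} = (1³/6)·n^{1} → ∞; triangles are abundant w.h.p.

E[X] ≈ 12.8375; in regime p = Θ(1/n^{2/3}) E[X] diverges (above the triangle threshold p ~ 1/n).


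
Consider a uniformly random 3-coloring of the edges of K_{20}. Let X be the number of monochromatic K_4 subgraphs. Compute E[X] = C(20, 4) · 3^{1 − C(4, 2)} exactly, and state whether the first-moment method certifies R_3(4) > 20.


E[X] = C(20, 4) · 3^{1 − 6} = 4845 · 3^{−5} = 4845/243.
As a reduced fraction: E[X] = 1615/81 ≈ 19.938.
Is E[X] < 1? NO.
Since E[X] ≥ 1, the first-moment bound is inconclusive at n = 20; it does NOT by itself certify R_3(4) > 20.

E[X] = 1615/81 ≈ 19.938; E[X] ≥ 1; first-moment method inconclusive here.


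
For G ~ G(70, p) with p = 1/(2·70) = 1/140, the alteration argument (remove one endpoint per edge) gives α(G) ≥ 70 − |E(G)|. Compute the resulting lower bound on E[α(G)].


E[|E(G)|] = C(70, 2)·p = 2415 · (1/140) = 69/4.
E[α(G)] ≥ n − E[|E(G)|] = 70 − 69/4 = 211/4.
Numerically: ≈ 52.750.
(This is only a lower bound; the true E[α(G)] may be larger.)

E[α(G)] ≥ 211/4 ≈ 52.750.


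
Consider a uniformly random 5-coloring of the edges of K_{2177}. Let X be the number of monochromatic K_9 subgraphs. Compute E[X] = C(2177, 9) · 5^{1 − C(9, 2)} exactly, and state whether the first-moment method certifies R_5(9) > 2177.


E[X] = C(2177, 9) · 5^{1 − 36} = 2976951400847999984172400 · 5^{−35} = 2976951400847999984172400/2910383045673370361328125.
As a reduced fraction: E[X] = 119078056033919999366896/116415321826934814453125 ≈ 1.0228727.
Is E[X] < 1? NO.
Since E[X] ≥ 1, the first-moment bound is inconclusive at n = 2177; it does NOT by itself certify R_5(9) > 2177.

E[X] = 119078056033919999366896/116415321826934814453125 ≈ 1.0228727; E[X] ≥ 1; first-moment method inconclusive here.


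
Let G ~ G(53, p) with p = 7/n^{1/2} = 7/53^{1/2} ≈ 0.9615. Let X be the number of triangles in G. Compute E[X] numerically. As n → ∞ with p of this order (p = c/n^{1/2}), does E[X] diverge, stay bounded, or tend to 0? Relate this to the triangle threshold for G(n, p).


Number of potential triangles: C(53, 3) = 23426.
Each occurs with probability p³ ≈ (0.9615)³ ≈ 8.889561e-01.
By linearity: E[X] = C(53, 3)·p³ ≈ 23426 · 8.889561e-01 ≈ 20824.6857.
Since α = 1/2 < 1, p = c/n^{1/2} ≫ 1/n is above the triangle threshold p ~ 1/n. Asymptotically E[X] ~ (c³/6)·n^{3(1−α)} = (7³/6)·n^{1.5} → ∞; triangles are abundant w.h.p.

E[X] ≈ 20824.6857; in regime p = Θ(1/n^{1/2}) E[X] diverges (above the triangle threshold p ~ 1/n).


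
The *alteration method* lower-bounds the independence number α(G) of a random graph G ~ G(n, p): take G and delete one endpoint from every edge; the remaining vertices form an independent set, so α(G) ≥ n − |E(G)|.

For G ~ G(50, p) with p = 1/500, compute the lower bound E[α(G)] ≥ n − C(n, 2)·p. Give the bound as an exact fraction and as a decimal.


E[|E(G)|] = C(50, 2)·p = 1225 · (1/500) = 49/20.
E[α(G)] ≥ n − E[|E(G)|] = 50 − 49/20 = 951/20.
Numerically: ≈ 47.550.
(This is only a lower bound; the true E[α(G)] may be larger.)

E[α(G)] ≥ 951/20 ≈ 47.550.


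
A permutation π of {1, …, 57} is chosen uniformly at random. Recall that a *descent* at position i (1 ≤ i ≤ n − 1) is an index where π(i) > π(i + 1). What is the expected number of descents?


Write X = Σ X_I over i = 1, …, 56, with X_I the indicator of one descent.
There are 56 indicators.
For each fixed i, the pair (π(i), π(i+1)) is a uniformly random ordered pair of distinct values from {1, …, 57}; by symmetry P[π(i) > π(i+1)] = 1/2.
By linearity: E[X] = 56 · (1/2) = (57 − 1) · (1/2) = 28 ≈ 28.00000.

E[X] = 28 = 28.00000.


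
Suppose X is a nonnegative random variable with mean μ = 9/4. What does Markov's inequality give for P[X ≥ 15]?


μ = E[X] = 9/4, a = 15.
Markov: P[X ≥ 15] ≤ μ/a = (9/4)/15 = 3/20.
Numerically: ≈ 0.150.
(Since a = 15 > μ = 2.250, the bound 3/20 is < 1 and informative.)

P[X ≥ 15] ≤ 3/20 ≈ 0.150.


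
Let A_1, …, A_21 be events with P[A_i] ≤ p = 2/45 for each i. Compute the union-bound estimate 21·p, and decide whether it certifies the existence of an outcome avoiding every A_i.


Union bound: P[∪_{i=1}^{21} A_i] ≤ Σ_i P[A_i] ≤ 21·p = 21·(2/45) = 14/15.
Numerically: 14/15 ≈ 0.93333.
Is 14/15 < 1? YES.
Since P[∪ A_i] ≤ 14/15 < 1, the complement has P[∩ A_i^c] ≥ 1 − 14/15 = 1/15 > 0, so some outcome avoids every A_i.

21·p = 14/15 ≈ 0.93333; existence CERTIFIED by the union bound.


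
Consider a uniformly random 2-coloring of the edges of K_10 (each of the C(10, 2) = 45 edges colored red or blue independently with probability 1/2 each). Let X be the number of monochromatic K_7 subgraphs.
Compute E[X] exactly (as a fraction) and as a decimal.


Let X = Σ_S X_S over the C(10, 7) = 120 subsets S of size 7, where X_S = 1 if the K_7 on S is monochromatic.
For a fixed S, the K_7 on S has C(7, 2) = 21 edges. P[all 21 edges red] = (1/2)^21, and likewise for blue, so P[monochromatic] = 2·(1/2)^21 = 2^{1 − 21} = 1/1048576.
By linearity: E[X] = C(10, 7) · 2^{1 − 21} = 120 · 1/1048576 = 15/131072.
Numerically: E[X] ≈ 0.00011.

E[X] = C(10,7)·2^(1−C(7,2)) = 15/131072 ≈ 0.00011.
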